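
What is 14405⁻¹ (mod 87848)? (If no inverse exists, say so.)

16789

gcd(87848, 14405) by repeated division:
87848 = 6·14405 + 1418
14405 = 10·1418 + 225
1418 = 6·225 + 68
225 = 3·68 + 21
68 = 3·21 + 5
21 = 4·5 + 1
5 = 5·1 + 0
gcd = 1, so the inverse exists. Back-substitute:
1 = 21 − 4·5
1 = −4·68 + 13·21
1 = 13·225 − 43·68
1 = −43·1418 + 271·225
1 = 271·14405 − 2753·1418
1 = −2753·87848 + 16789·14405
So 14405·16789 ≡ 1 (mod 87848).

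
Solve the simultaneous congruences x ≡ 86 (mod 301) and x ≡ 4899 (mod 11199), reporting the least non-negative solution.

1147197

Write x = 86 + 301·k. Then 301·k ≡ 4899 − 86 ≡ 4813 (mod 11199).
Need 301⁻¹ mod 11199. Extended Euclid on (11199, 301):
11199 = 37·301 + 62
301 = 4·62 + 53
62 = 1·53 + 9
53 = 5·9 + 8
9 = 1·8 + 1
8 = 8·1 + 0
Back-substitute:
1 = 9 − 8
1 = −53 + 6·9
1 = 6·62 − 7·53
1 = −7·301 + 34·62
1 = 34·11199 − 1265·301
301⁻¹ ≡ 9934 (mod 11199), so k ≡ 9934·4813 ≡ 3811 (mod 11199).
x = 86 + 301·3811 = 1147197.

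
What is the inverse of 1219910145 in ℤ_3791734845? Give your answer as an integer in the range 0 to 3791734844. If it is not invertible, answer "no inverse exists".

no inverse exists

Euclidean algorithm on 3791734845, 1219910145:
3791734845 = 3×1219910145 + 132004410
1219910145 = 9×132004410 + 31870455
132004410 = 4×31870455 + 4522590
31870455 = 7×4522590 + 212325
4522590 = 21×212325 + 63765
212325 = 3×63765 + 21030
63765 = 3×21030 + 675
21030 = 31×675 + 105
675 = 6×105 + 45
105 = 2×45 + 15
45 = 3×15 + 0
Since gcd = 15 > 1, 1219910145 is not a unit mod 3791734845.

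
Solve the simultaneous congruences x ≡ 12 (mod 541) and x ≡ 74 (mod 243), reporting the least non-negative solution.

Write x = 12 + 541·k. Then 541·k ≡ 74 − 12 ≡ 62 (mod 243).
Need 541⁻¹ mod 243. Extended Euclid on (243, 55):
243 = 4×55 + 23
55 = 2×23 + 9
23 = 2×9 + 5
9 = 1×5 + 4
5 = 1×4 + 1
4 = 4×1 + 0
Back-substitute:
1 = 5 − 4
1 = −9 + 2·5
1 = 2·23 − 5·9
1 = −5·55 + 12·23
1 = 12·243 − 53·55
541⁻¹ ≡ 190 (mod 243), so k ≡ 190·62 ≡ 116 (mod 243).
x = 12 + 541·116 = 62768.

62768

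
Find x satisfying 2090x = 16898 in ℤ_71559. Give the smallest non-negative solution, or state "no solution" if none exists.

27673

First find gcd(2090, 71559):
71559 = 34·2090 + 499
2090 = 4·499 + 94
499 = 5·94 + 29
94 = 3·29 + 7
29 = 4·7 + 1
7 = 7·1 + 0
gcd = 1, so a unique solution mod 71559 exists.
Back-substitute for the Bézout coefficients:
1 = 29 − 4·7
1 = −4·94 + 13·29
1 = 13·499 − 69·94
1 = −69·2090 + 289·499
1 = 289·71559 − 9895·2090
So 2090·(-9895) ≡ 1 (mod 71559), giving 2090⁻¹ ≡ 61664.
x ≡ 2090⁻¹·16898 ≡ 61664·16898 ≡ 27673 (mod 71559).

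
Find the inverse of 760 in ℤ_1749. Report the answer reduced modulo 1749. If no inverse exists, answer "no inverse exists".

Apply the Euclidean algorithm to 1749 and 760:
1749 = 2·760 + 229
760 = 3·229 + 73
229 = 3·73 + 10
73 = 7·10 + 3
10 = 3·3 + 1
3 = 3·1 + 0
The gcd is 1. Working backward:
1 = 10 − 3·3
1 = −3·73 + 22·10
1 = 22·229 − 69·73
1 = −69·760 + 229·229
1 = 229·1749 − 527·760
So 760·(-527) ≡ 1 (mod 1749), and -527 ≡ 1222 (mod 1749).

1222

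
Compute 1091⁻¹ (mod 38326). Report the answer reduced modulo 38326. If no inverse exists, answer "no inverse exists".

21745

Extended Euclidean algorithm:
38326 = 35*1091 + 141
1091 = 7*141 + 104
141 = 1*104 + 37
104 = 2*37 + 30
37 = 1*30 + 7
30 = 4*7 + 2
7 = 3*2 + 1
2 = 2*1 + 0
The gcd is 1. Working backward:
1 = 7 − 3·2
1 = −3·30 + 13·7
1 = 13·37 − 16·30
1 = −16·104 + 45·37
1 = 45·141 − 61·104
1 = −61·1091 + 472·141
1 = 472·38326 − 16581·1091
Thus 1091·(-16581) ≡ 1 (mod 38326); reducing, -16581 mod 38326 = 21745.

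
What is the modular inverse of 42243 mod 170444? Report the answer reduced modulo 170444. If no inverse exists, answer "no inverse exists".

Extended Euclidean algorithm:
170444 = 4·42243 + 1472
42243 = 28·1472 + 1027
1472 = 1·1027 + 445
1027 = 2·445 + 137
445 = 3·137 + 34
137 = 4·34 + 1
34 = 34·1 + 0
The gcd is 1. Working backward:
1 = 137 − 4·34
1 = −4·445 + 13·137
1 = 13·1027 − 30·445
1 = −30·1472 + 43·1027
1 = 43·42243 − 1234·1472
1 = −1234·170444 + 4979·42243
So 42243·4979 ≡ 1 (mod 170444).

4979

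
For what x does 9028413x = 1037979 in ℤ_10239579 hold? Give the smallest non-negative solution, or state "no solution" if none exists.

378930

First find gcd(9028413, 10239579):
10239579 = 1×9028413 + 1211166
9028413 = 7×1211166 + 550251
1211166 = 2×550251 + 110664
550251 = 4×110664 + 107595
110664 = 1×107595 + 3069
107595 = 35×3069 + 180
3069 = 17×180 + 9
180 = 20×9 + 0
gcd = 9 and 9 | 1037979, so solutions exist. Divide through by 9: 1003157x ≡ 115331 (mod 1137731).
Now find 1003157⁻¹ mod 1137731:
1137731 = 1*1003157 + 134574
1003157 = 7*134574 + 61139
134574 = 2*61139 + 12296
61139 = 4*12296 + 11955
12296 = 1*11955 + 341
11955 = 35*341 + 20
341 = 17*20 + 1
20 = 20*1 + 0
Back-substitute:
1 = 341 − 17·20
1 = −17·11955 + 596·341
1 = 596·12296 − 613·11955
1 = −613·61139 + 3048·12296
1 = 3048·134574 − 6709·61139
1 = −6709·1003157 + 50011·134574
1 = 50011·1137731 − 56720·1003157
So 1003157·(-56720) ≡ 1 (mod 1137731), i.e. 1003157⁻¹ ≡ 1081011.
Then x ≡ 1081011·115331 ≡ 378930 (mod 1137731); the smallest non-negative solution is x = 378930.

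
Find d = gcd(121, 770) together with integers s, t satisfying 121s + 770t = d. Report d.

Euclidean algorithm:
770 = 6×121 + 44
121 = 2×44 + 33
44 = 1×33 + 11
33 = 3×11 + 0
gcd(121, 770) = 11.
Express as a combination:
11 = 44 − 33
11 = −121 + 3·44
11 = 3·770 − 19·121
So 11 = (3)·770 + (-19)·121.

11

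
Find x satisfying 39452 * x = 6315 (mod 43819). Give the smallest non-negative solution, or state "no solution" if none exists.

1012

First find gcd(39452, 43819):
43819 = 1×39452 + 4367
39452 = 9×4367 + 149
4367 = 29×149 + 46
149 = 3×46 + 11
46 = 4×11 + 2
11 = 5×2 + 1
2 = 2×1 + 0
gcd = 1, so a unique solution mod 43819 exists.
Back-substitute for the Bézout coefficients:
1 = 11 − 5·2
1 = −5·46 + 21·11
1 = 21·149 − 68·46
1 = −68·4367 + 1993·149
1 = 1993·39452 − 18005·4367
1 = −18005·43819 + 19998·39452
So 39452·(19998) ≡ 1 (mod 43819), giving 39452⁻¹ ≡ 19998.
x ≡ 39452⁻¹·6315 ≡ 19998·6315 ≡ 1012 (mod 43819).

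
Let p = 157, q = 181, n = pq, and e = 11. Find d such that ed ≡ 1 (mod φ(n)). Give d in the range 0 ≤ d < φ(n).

φ(n) = (p−1)(q−1) = 156·180 = 28080.
Need d with 11·d ≡ 1 (mod 28080). Apply the extended Euclidean algorithm:
28080 = 2552*11 + 8
11 = 1*8 + 3
8 = 2*3 + 2
3 = 1*2 + 1
2 = 2*1 + 0
Back-substitute:
1 = 3 − 2
1 = −8 + 3·3
1 = 3·11 − 4·8
1 = −4·28080 + 10211·11
So 11·10211 ≡ 1 (mod 28080), hence d = 10211.

10211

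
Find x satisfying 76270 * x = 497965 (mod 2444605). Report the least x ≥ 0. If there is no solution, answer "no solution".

First find gcd(76270, 2444605):
2444605 = 32×76270 + 3965
76270 = 19×3965 + 935
3965 = 4×935 + 225
935 = 4×225 + 35
225 = 6×35 + 15
35 = 2×15 + 5
15 = 3×5 + 0
gcd = 5 and 5 | 497965, so solutions exist. Divide through by 5: 15254x ≡ 99593 (mod 488921).
Now find 15254⁻¹ mod 488921:
488921 = 32×15254 + 793
15254 = 19×793 + 187
793 = 4×187 + 45
187 = 4×45 + 7
45 = 6×7 + 3
7 = 2×3 + 1
3 = 3×1 + 0
Back-substitute:
1 = 7 − 2·3
1 = −2·45 + 13·7
1 = 13·187 − 54·45
1 = −54·793 + 229·187
1 = 229·15254 − 4405·793
1 = −4405·488921 + 141189·15254
So 15254⁻¹ ≡ 141189 (mod 488921).
Then x ≡ 141189·99593 ≡ 68117 (mod 488921); the smallest non-negative solution is x = 68117.

68117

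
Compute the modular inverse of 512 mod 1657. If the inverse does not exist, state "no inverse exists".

Extended Euclidean algorithm:
1657 = 3×512 + 121
512 = 4×121 + 28
121 = 4×28 + 9
28 = 3×9 + 1
9 = 9×1 + 0
gcd = 1, so the inverse exists. Back-substitute:
1 = 28 − 3·9
1 = −3·121 + 13·28
1 = 13·512 − 55·121
1 = −55·1657 + 178·512
So 512·178 ≡ 1 (mod 1657).

178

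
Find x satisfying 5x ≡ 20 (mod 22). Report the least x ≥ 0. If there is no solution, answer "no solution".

First find gcd(5, 22):
22 = 4·5 + 2
5 = 2·2 + 1
2 = 2·1 + 0
gcd = 1, so a unique solution mod 22 exists.
Back-substitute for the Bézout coefficients:
1 = 5 − 2·2
1 = −2·22 + 9·5
So 5·(9) ≡ 1 (mod 22), giving 5⁻¹ ≡ 9.
x ≡ 5⁻¹·20 ≡ 9·20 ≡ 4 (mod 22).

4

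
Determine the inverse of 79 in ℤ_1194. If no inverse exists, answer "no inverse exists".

gcd(1194, 79) by repeated division:
1194 = 15×79 + 9
79 = 8×9 + 7
9 = 1×7 + 2
7 = 3×2 + 1
2 = 2×1 + 0
Since gcd(79, 1194) = 1, back-substitute to write 1 as a combination:
1 = 7 − 3·2
1 = −3·9 + 4·7
1 = 4·79 − 35·9
1 = −35·1194 + 529·79
So 79·529 ≡ 1 (mod 1194).

529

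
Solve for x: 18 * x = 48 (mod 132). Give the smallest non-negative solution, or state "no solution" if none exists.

10

First find gcd(18, 132):
132 = 7×18 + 6
18 = 3×6 + 0
gcd = 6 and 6 | 48, so solutions exist. Divide through by 6: 3x ≡ 8 (mod 22).
Now find 3⁻¹ mod 22:
22 = 7×3 + 1
3 = 3×1 + 0
Back-substitute:
1 = 22 − 7·3
So 3·(-7) ≡ 1 (mod 22), i.e. 3⁻¹ ≡ 15.
Then x ≡ 15·8 ≡ 10 (mod 22); the smallest non-negative solution is x = 10.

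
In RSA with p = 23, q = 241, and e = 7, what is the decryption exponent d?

φ(n) = (p−1)(q−1) = 22·240 = 5280.
Need d with 7·d ≡ 1 (mod 5280). Apply the extended Euclidean algorithm:
5280 = 754×7 + 2
7 = 3×2 + 1
2 = 2×1 + 0
Back-substitute:
1 = 7 − 3·2
1 = −3·5280 + 2263·7
So 7·2263 ≡ 1 (mod 5280), hence d = 2263.

2263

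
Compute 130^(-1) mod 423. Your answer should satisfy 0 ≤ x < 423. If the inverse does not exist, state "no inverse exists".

205

Extended Euclidean algorithm:
423 = 3·130 + 33
130 = 3·33 + 31
33 = 1·31 + 2
31 = 15·2 + 1
2 = 2·1 + 0
The gcd is 1. Working backward:
1 = 31 − 15·2
1 = −15·33 + 16·31
1 = 16·130 − 63·33
1 = −63·423 + 205·130
So 130·205 ≡ 1 (mod 423).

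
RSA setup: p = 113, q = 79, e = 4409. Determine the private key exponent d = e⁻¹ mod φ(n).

φ(n) = (p−1)(q−1) = 112·78 = 8736.
Need d with 4409·d ≡ 1 (mod 8736). Apply the extended Euclidean algorithm:
8736 = 1*4409 + 4327
4409 = 1*4327 + 82
4327 = 52*82 + 63
82 = 1*63 + 19
63 = 3*19 + 6
19 = 3*6 + 1
6 = 6*1 + 0
Back-substitute:
1 = 19 − 3·6
1 = −3·63 + 10·19
1 = 10·82 − 13·63
1 = −13·4327 + 686·82
1 = 686·4409 − 699·4327
1 = −699·8736 + 1385·4409
So 4409·1385 ≡ 1 (mod 8736), hence d = 1385.

1385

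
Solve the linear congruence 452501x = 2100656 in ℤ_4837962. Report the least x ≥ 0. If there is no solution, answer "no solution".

3278008

First find gcd(452501, 4837962):
4837962 = 10·452501 + 312952
452501 = 1·312952 + 139549
312952 = 2·139549 + 33854
139549 = 4·33854 + 4133
33854 = 8·4133 + 790
4133 = 5·790 + 183
790 = 4·183 + 58
183 = 3·58 + 9
58 = 6·9 + 4
9 = 2·4 + 1
4 = 4·1 + 0
gcd = 1, so a unique solution mod 4837962 exists.
Back-substitute for the Bézout coefficients:
1 = 9 − 2·4
1 = −2·58 + 13·9
1 = 13·183 − 41·58
1 = −41·790 + 177·183
1 = 177·4133 − 926·790
1 = −926·33854 + 7585·4133
1 = 7585·139549 − 31266·33854
1 = −31266·312952 + 70117·139549
1 = 70117·452501 − 101383·312952
1 = −101383·4837962 + 1083947·452501
So 452501·(1083947) ≡ 1 (mod 4837962), giving 452501⁻¹ ≡ 1083947.
x ≡ 452501⁻¹·2100656 ≡ 1083947·2100656 ≡ 3278008 (mod 4837962).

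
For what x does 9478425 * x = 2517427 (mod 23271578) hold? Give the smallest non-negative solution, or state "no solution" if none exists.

First find gcd(9478425, 23271578):
23271578 = 2·9478425 + 4314728
9478425 = 2·4314728 + 848969
4314728 = 5·848969 + 69883
848969 = 12·69883 + 10373
69883 = 6·10373 + 7645
10373 = 1·7645 + 2728
7645 = 2·2728 + 2189
2728 = 1·2189 + 539
2189 = 4·539 + 33
539 = 16·33 + 11
33 = 3·11 + 0
gcd = 11 and 11 | 2517427, so solutions exist. Divide through by 11: 861675x ≡ 228857 (mod 2115598).
Now find 861675⁻¹ mod 2115598:
2115598 = 2·861675 + 392248
861675 = 2·392248 + 77179
392248 = 5·77179 + 6353
77179 = 12·6353 + 943
6353 = 6·943 + 695
943 = 1·695 + 248
695 = 2·248 + 199
248 = 1·199 + 49
199 = 4·49 + 3
49 = 16·3 + 1
3 = 3·1 + 0
Back-substitute:
1 = 49 − 16·3
1 = −16·199 + 65·49
1 = 65·248 − 81·199
1 = −81·695 + 227·248
1 = 227·943 − 308·695
1 = −308·6353 + 2075·943
1 = 2075·77179 − 25208·6353
1 = −25208·392248 + 128115·77179
1 = 128115·861675 − 281438·392248
1 = −281438·2115598 + 690991·861675
So 861675⁻¹ ≡ 690991 (mod 2115598).
Then x ≡ 690991·228857 ≡ 1407983 (mod 2115598); the smallest non-negative solution is x = 1407983.

1407983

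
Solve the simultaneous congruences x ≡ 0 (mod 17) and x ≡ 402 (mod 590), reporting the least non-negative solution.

5712

Write x = 0 + 17·k. Then 17·k ≡ 402 − 0 ≡ 402 (mod 590).
Need 17⁻¹ mod 590. Extended Euclid on (590, 17):
590 = 34*17 + 12
17 = 1*12 + 5
12 = 2*5 + 2
5 = 2*2 + 1
2 = 2*1 + 0
Back-substitute:
1 = 5 − 2·2
1 = −2·12 + 5·5
1 = 5·17 − 7·12
1 = −7·590 + 243·17
17⁻¹ ≡ 243 (mod 590), so k ≡ 243·402 ≡ 336 (mod 590).
x = 0 + 17·336 = 5712.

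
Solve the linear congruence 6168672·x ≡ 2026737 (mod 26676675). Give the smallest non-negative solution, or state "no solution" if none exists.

First find gcd(6168672, 26676675):
26676675 = 4·6168672 + 2001987
6168672 = 3·2001987 + 162711
2001987 = 12·162711 + 49455
162711 = 3·49455 + 14346
49455 = 3·14346 + 6417
14346 = 2·6417 + 1512
6417 = 4·1512 + 369
1512 = 4·369 + 36
369 = 10·36 + 9
36 = 4·9 + 0
gcd = 9 and 9 | 2026737, so solutions exist. Divide through by 9: 685408x ≡ 225193 (mod 2964075).
Now find 685408⁻¹ mod 2964075:
2964075 = 4·685408 + 222443
685408 = 3·222443 + 18079
222443 = 12·18079 + 5495
18079 = 3·5495 + 1594
5495 = 3·1594 + 713
1594 = 2·713 + 168
713 = 4·168 + 41
168 = 4·41 + 4
41 = 10·4 + 1
4 = 4·1 + 0
Back-substitute:
1 = 41 − 10·4
1 = −10·168 + 41·41
1 = 41·713 − 174·168
1 = −174·1594 + 389·713
1 = 389·5495 − 1341·1594
1 = −1341·18079 + 4412·5495
1 = 4412·222443 − 54285·18079
1 = −54285·685408 + 167267·222443
1 = 167267·2964075 − 723353·685408
So 685408·(-723353) ≡ 1 (mod 2964075), i.e. 685408⁻¹ ≡ 2240722.
Then x ≡ 2240722·225193 ≡ 2637646 (mod 2964075); the smallest non-negative solution is x = 2637646.

2637646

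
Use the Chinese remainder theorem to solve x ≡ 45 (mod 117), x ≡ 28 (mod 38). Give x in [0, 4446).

864

Write x = 45 + 117·k. Then 117·k ≡ 28 − 45 ≡ 21 (mod 38).
Need 117⁻¹ mod 38. Extended Euclid on (38, 3):
38 = 12·3 + 2
3 = 1·2 + 1
2 = 2·1 + 0
Back-substitute:
1 = 3 − 2
1 = −38 + 13·3
117⁻¹ ≡ 13 (mod 38), so k ≡ 13·21 ≡ 7 (mod 38).
x = 45 + 117·7 = 864.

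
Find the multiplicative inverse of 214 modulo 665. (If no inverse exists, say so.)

gcd(665, 214) by repeated division:
665 = 3·214 + 23
214 = 9·23 + 7
23 = 3·7 + 2
7 = 3·2 + 1
2 = 2·1 + 0
The gcd is 1. Working backward:
1 = 7 − 3·2
1 = −3·23 + 10·7
1 = 10·214 − 93·23
1 = −93·665 + 289·214
So 214·289 ≡ 1 (mod 665).

289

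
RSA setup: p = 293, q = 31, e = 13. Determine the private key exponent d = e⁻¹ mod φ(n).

φ(n) = (p−1)(q−1) = 292·30 = 8760.
Need d with 13·d ≡ 1 (mod 8760). Apply the extended Euclidean algorithm:
8760 = 673*13 + 11
13 = 1*11 + 2
11 = 5*2 + 1
2 = 2*1 + 0
Back-substitute:
1 = 11 − 5·2
1 = −5·13 + 6·11
1 = 6·8760 − 4043·13
So 13·(-4043) ≡ 1 (mod 8760), hence d ≡ -4043 ≡ 4717 (mod 8760).

4717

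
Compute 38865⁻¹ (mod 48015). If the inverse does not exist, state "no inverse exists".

no inverse exists

Euclidean algorithm on 48015, 38865:
48015 = 1*38865 + 9150
38865 = 4*9150 + 2265
9150 = 4*2265 + 90
2265 = 25*90 + 15
90 = 6*15 + 0
gcd(38865, 48015) = 15 ≠ 1, so 38865 has no multiplicative inverse modulo 48015.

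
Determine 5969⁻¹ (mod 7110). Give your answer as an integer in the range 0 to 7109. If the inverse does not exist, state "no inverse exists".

1589

Run Euclid on (7110, 5969):
7110 = 1×5969 + 1141
5969 = 5×1141 + 264
1141 = 4×264 + 85
264 = 3×85 + 9
85 = 9×9 + 4
9 = 2×4 + 1
4 = 4×1 + 0
The gcd is 1. Working backward:
1 = 9 − 2·4
1 = −2·85 + 19·9
1 = 19·264 − 59·85
1 = −59·1141 + 255·264
1 = 255·5969 − 1334·1141
1 = −1334·7110 + 1589·5969
So 5969·1589 ≡ 1 (mod 7110).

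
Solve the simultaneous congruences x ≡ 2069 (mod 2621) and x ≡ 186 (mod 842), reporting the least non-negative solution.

Write x = 2069 + 2621·k. Then 2621·k ≡ 186 − 2069 ≡ 643 (mod 842).
Need 2621⁻¹ mod 842. Extended Euclid on (842, 95):
842 = 8×95 + 82
95 = 1×82 + 13
82 = 6×13 + 4
13 = 3×4 + 1
4 = 4×1 + 0
Back-substitute:
1 = 13 − 3·4
1 = −3·82 + 19·13
1 = 19·95 − 22·82
1 = −22·842 + 195·95
2621⁻¹ ≡ 195 (mod 842), so k ≡ 195·643 ≡ 769 (mod 842).
x = 2069 + 2621·769 = 2017618.

2017618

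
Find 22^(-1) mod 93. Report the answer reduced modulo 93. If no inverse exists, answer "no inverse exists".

55

Extended Euclidean algorithm:
93 = 4×22 + 5
22 = 4×5 + 2
5 = 2×2 + 1
2 = 2×1 + 0
Since gcd(22, 93) = 1, back-substitute to write 1 as a combination:
1 = 5 − 2·2
1 = −2·22 + 9·5
1 = 9·93 − 38·22
So 22·(-38) ≡ 1 (mod 93), and -38 ≡ 55 (mod 93).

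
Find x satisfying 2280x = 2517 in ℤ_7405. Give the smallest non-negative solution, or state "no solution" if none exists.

gcd(2280, 7405):
7405 = 3·2280 + 565
2280 = 4·565 + 20
565 = 28·20 + 5
20 = 4·5 + 0
gcd = 5, but 5 ∤ 2517, so the congruence has no solution.

no solution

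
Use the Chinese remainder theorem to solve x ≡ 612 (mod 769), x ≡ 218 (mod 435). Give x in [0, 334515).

Write x = 612 + 769·k. Then 769·k ≡ 218 − 612 ≡ 41 (mod 435).
Need 769⁻¹ mod 435. Extended Euclid on (435, 334):
435 = 1×334 + 101
334 = 3×101 + 31
101 = 3×31 + 8
31 = 3×8 + 7
8 = 1×7 + 1
7 = 7×1 + 0
Back-substitute:
1 = 8 − 7
1 = −31 + 4·8
1 = 4·101 − 13·31
1 = −13·334 + 43·101
1 = 43·435 − 56·334
769⁻¹ ≡ 379 (mod 435), so k ≡ 379·41 ≡ 314 (mod 435).
x = 612 + 769·314 = 242078.

242078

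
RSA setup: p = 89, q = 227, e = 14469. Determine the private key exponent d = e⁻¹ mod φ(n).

φ(n) = (p−1)(q−1) = 88·226 = 19888.
Need d with 14469·d ≡ 1 (mod 19888). Apply the extended Euclidean algorithm:
19888 = 1*14469 + 5419
14469 = 2*5419 + 3631
5419 = 1*3631 + 1788
3631 = 2*1788 + 55
1788 = 32*55 + 28
55 = 1*28 + 27
28 = 1*27 + 1
27 = 27*1 + 0
Back-substitute:
1 = 28 − 27
1 = −55 + 2·28
1 = 2·1788 − 65·55
1 = −65·3631 + 132·1788
1 = 132·5419 − 197·3631
1 = −197·14469 + 526·5419
1 = 526·19888 − 723·14469
So 14469·(-723) ≡ 1 (mod 19888), hence d ≡ -723 ≡ 19165 (mod 19888).

19165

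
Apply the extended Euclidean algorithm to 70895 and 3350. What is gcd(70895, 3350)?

5

Repeated division:
70895 = 21×3350 + 545
3350 = 6×545 + 80
545 = 6×80 + 65
80 = 1×65 + 15
65 = 4×15 + 5
15 = 3×5 + 0
gcd(70895, 3350) = 5.
Back-substituting:
5 = 65 − 4·15
5 = −4·80 + 5·65
5 = 5·545 − 34·80
5 = −34·3350 + 209·545
5 = 209·70895 − 4423·3350
So 5 = (209)·70895 + (-4423)·3350.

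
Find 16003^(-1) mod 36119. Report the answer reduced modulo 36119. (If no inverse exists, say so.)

Extended Euclidean algorithm:
36119 = 2*16003 + 4113
16003 = 3*4113 + 3664
4113 = 1*3664 + 449
3664 = 8*449 + 72
449 = 6*72 + 17
72 = 4*17 + 4
17 = 4*4 + 1
4 = 4*1 + 0
The gcd is 1. Working backward:
1 = 17 − 4·4
1 = −4·72 + 17·17
1 = 17·449 − 106·72
1 = −106·3664 + 865·449
1 = 865·4113 − 971·3664
1 = −971·16003 + 3778·4113
1 = 3778·36119 − 8527·16003
Thus 16003·(-8527) ≡ 1 (mod 36119); reducing, -8527 mod 36119 = 27592.

27592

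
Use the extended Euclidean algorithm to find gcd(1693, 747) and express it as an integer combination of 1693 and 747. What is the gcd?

Apply Euclid's algorithm to 1693 and 747:
1693 = 2×747 + 199
747 = 3×199 + 150
199 = 1×150 + 49
150 = 3×49 + 3
49 = 16×3 + 1
3 = 3×1 + 0
gcd(1693, 747) = 1.
Back-substituting:
1 = 49 − 16·3
1 = −16·150 + 49·49
1 = 49·199 − 65·150
1 = −65·747 + 244·199
1 = 244·1693 − 553·747
So 1 = (244)·1693 + (-553)·747.

1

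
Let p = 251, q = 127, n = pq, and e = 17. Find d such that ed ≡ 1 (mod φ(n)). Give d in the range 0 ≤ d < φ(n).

1853

φ(n) = (p−1)(q−1) = 250·126 = 31500.
Need d with 17·d ≡ 1 (mod 31500). Apply the extended Euclidean algorithm:
31500 = 1852×17 + 16
17 = 1×16 + 1
16 = 16×1 + 0
Back-substitute:
1 = 17 − 16
1 = −31500 + 1853·17
So 17·1853 ≡ 1 (mod 31500), hence d = 1853.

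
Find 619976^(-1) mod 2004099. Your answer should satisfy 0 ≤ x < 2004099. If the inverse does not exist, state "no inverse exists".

1723427

Extended Euclidean algorithm:
2004099 = 3×619976 + 144171
619976 = 4×144171 + 43292
144171 = 3×43292 + 14295
43292 = 3×14295 + 407
14295 = 35×407 + 50
407 = 8×50 + 7
50 = 7×7 + 1
7 = 7×1 + 0
gcd = 1, so the inverse exists. Back-substitute:
1 = 50 − 7·7
1 = −7·407 + 57·50
1 = 57·14295 − 2002·407
1 = −2002·43292 + 6063·14295
1 = 6063·144171 − 20191·43292
1 = −20191·619976 + 86827·144171
1 = 86827·2004099 − 280672·619976
Thus 619976·(-280672) ≡ 1 (mod 2004099); reducing, -280672 mod 2004099 = 1723427.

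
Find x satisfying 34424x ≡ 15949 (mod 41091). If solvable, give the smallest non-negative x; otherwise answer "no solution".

First find gcd(34424, 41091):
41091 = 1×34424 + 6667
34424 = 5×6667 + 1089
6667 = 6×1089 + 133
1089 = 8×133 + 25
133 = 5×25 + 8
25 = 3×8 + 1
8 = 8×1 + 0
gcd = 1, so a unique solution mod 41091 exists.
Back-substitute for the Bézout coefficients:
1 = 25 − 3·8
1 = −3·133 + 16·25
1 = 16·1089 − 131·133
1 = −131·6667 + 802·1089
1 = 802·34424 − 4141·6667
1 = −4141·41091 + 4943·34424
So 34424·(4943) ≡ 1 (mod 41091), giving 34424⁻¹ ≡ 4943.
x ≡ 34424⁻¹·15949 ≡ 4943·15949 ≡ 23369 (mod 41091).

23369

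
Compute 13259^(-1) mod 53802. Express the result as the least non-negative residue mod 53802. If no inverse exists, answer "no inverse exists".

12713

gcd(53802, 13259) by repeated division:
53802 = 4·13259 + 766
13259 = 17·766 + 237
766 = 3·237 + 55
237 = 4·55 + 17
55 = 3·17 + 4
17 = 4·4 + 1
4 = 4·1 + 0
The gcd is 1. Working backward:
1 = 17 − 4·4
1 = −4·55 + 13·17
1 = 13·237 − 56·55
1 = −56·766 + 181·237
1 = 181·13259 − 3133·766
1 = −3133·53802 + 12713·13259
So 13259·12713 ≡ 1 (mod 53802).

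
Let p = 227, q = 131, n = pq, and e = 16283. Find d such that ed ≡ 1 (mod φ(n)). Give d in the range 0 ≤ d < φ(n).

φ(n) = (p−1)(q−1) = 226·130 = 29380.
Need d with 16283·d ≡ 1 (mod 29380). Apply the extended Euclidean algorithm:
29380 = 1·16283 + 13097
16283 = 1·13097 + 3186
13097 = 4·3186 + 353
3186 = 9·353 + 9
353 = 39·9 + 2
9 = 4·2 + 1
2 = 2·1 + 0
Back-substitute:
1 = 9 − 4·2
1 = −4·353 + 157·9
1 = 157·3186 − 1417·353
1 = −1417·13097 + 5825·3186
1 = 5825·16283 − 7242·13097
1 = −7242·29380 + 13067·16283
So 16283·13067 ≡ 1 (mod 29380), hence d = 13067.

13067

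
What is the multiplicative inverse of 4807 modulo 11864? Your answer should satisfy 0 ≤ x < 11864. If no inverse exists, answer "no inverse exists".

8927

Extended Euclidean algorithm:
11864 = 2*4807 + 2250
4807 = 2*2250 + 307
2250 = 7*307 + 101
307 = 3*101 + 4
101 = 25*4 + 1
4 = 4*1 + 0
gcd = 1, so the inverse exists. Back-substitute:
1 = 101 − 25·4
1 = −25·307 + 76·101
1 = 76·2250 − 557·307
1 = −557·4807 + 1190·2250
1 = 1190·11864 − 2937·4807
Thus 4807·(-2937) ≡ 1 (mod 11864); reducing, -2937 mod 11864 = 8927.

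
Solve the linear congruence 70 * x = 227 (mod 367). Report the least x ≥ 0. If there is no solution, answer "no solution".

First find gcd(70, 367):
367 = 5×70 + 17
70 = 4×17 + 2
17 = 8×2 + 1
2 = 2×1 + 0
gcd = 1, so a unique solution mod 367 exists.
Back-substitute for the Bézout coefficients:
1 = 17 − 8·2
1 = −8·70 + 33·17
1 = 33·367 − 173·70
So 70·(-173) ≡ 1 (mod 367), giving 70⁻¹ ≡ 194.
x ≡ 70⁻¹·227 ≡ 194·227 ≡ 365 (mod 367).

365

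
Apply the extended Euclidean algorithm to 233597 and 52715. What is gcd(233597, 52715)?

Apply Euclid's algorithm to 233597 and 52715:
233597 = 4·52715 + 22737
52715 = 2·22737 + 7241
22737 = 3·7241 + 1014
7241 = 7·1014 + 143
1014 = 7·143 + 13
143 = 11·13 + 0
gcd(233597, 52715) = 13.
Express as a combination:
13 = 1014 − 7·143
13 = −7·7241 + 50·1014
13 = 50·22737 − 157·7241
13 = −157·52715 + 364·22737
13 = 364·233597 − 1613·52715
So 13 = (364)·233597 + (-1613)·52715.

13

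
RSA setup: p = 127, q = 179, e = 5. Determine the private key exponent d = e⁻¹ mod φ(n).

13457

φ(n) = (p−1)(q−1) = 126·178 = 22428.
Need d with 5·d ≡ 1 (mod 22428). Apply the extended Euclidean algorithm:
22428 = 4485·5 + 3
5 = 1·3 + 2
3 = 1·2 + 1
2 = 2·1 + 0
Back-substitute:
1 = 3 − 2
1 = −5 + 2·3
1 = 2·22428 − 8971·5
So 5·(-8971) ≡ 1 (mod 22428), hence d ≡ -8971 ≡ 13457 (mod 22428).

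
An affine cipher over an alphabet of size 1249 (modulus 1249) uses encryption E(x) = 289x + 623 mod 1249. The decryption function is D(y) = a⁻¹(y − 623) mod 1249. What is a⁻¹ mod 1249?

Extended Euclidean algorithm:
1249 = 4*289 + 93
289 = 3*93 + 10
93 = 9*10 + 3
10 = 3*3 + 1
3 = 3*1 + 0
gcd = 1, so the inverse exists. Back-substitute:
1 = 10 − 3·3
1 = −3·93 + 28·10
1 = 28·289 − 87·93
1 = −87·1249 + 376·289
So 289·376 ≡ 1 (mod 1249).

376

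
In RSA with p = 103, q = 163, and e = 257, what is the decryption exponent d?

4565

φ(n) = (p−1)(q−1) = 102·162 = 16524.
Need d with 257·d ≡ 1 (mod 16524). Apply the extended Euclidean algorithm:
16524 = 64·257 + 76
257 = 3·76 + 29
76 = 2·29 + 18
29 = 1·18 + 11
18 = 1·11 + 7
11 = 1·7 + 4
7 = 1·4 + 3
4 = 1·3 + 1
3 = 3·1 + 0
Back-substitute:
1 = 4 − 3
1 = −7 + 2·4
1 = 2·11 − 3·7
1 = −3·18 + 5·11
1 = 5·29 − 8·18
1 = −8·76 + 21·29
1 = 21·257 − 71·76
1 = −71·16524 + 4565·257
So 257·4565 ≡ 1 (mod 16524), hence d = 4565.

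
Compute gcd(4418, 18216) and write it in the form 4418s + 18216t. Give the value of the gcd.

Repeated division:
18216 = 4*4418 + 544
4418 = 8*544 + 66
544 = 8*66 + 16
66 = 4*16 + 2
16 = 8*2 + 0
gcd(4418, 18216) = 2.
Back-substituting:
2 = 66 − 4·16
2 = −4·544 + 33·66
2 = 33·4418 − 268·544
2 = −268·18216 + 1105·4418
So 2 = (-268)·18216 + (1105)·4418.

2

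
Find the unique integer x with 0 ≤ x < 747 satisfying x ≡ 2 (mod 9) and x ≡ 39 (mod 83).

371

Write x = 2 + 9·k. Then 9·k ≡ 39 − 2 ≡ 37 (mod 83).
Need 9⁻¹ mod 83. Extended Euclid on (83, 9):
83 = 9·9 + 2
9 = 4·2 + 1
2 = 2·1 + 0
Back-substitute:
1 = 9 − 4·2
1 = −4·83 + 37·9
9⁻¹ ≡ 37 (mod 83), so k ≡ 37·37 ≡ 41 (mod 83).
x = 2 + 9·41 = 371.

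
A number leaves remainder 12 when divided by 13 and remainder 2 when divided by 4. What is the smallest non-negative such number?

Write x = 12 + 13·k. Then 13·k ≡ 2 − 12 ≡ 2 (mod 4).
Need 13⁻¹ mod 4. Extended Euclid on (4, 1):
4 = 4·1 + 0
13⁻¹ ≡ 1 (mod 4), so k ≡ 1·2 ≡ 2 (mod 4).
x = 12 + 13·2 = 38.

38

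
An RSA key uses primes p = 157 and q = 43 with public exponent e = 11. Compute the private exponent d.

φ(n) = (p−1)(q−1) = 156·42 = 6552.
Need d with 11·d ≡ 1 (mod 6552). Apply the extended Euclidean algorithm:
6552 = 595×11 + 7
11 = 1×7 + 4
7 = 1×4 + 3
4 = 1×3 + 1
3 = 3×1 + 0
Back-substitute:
1 = 4 − 3
1 = −7 + 2·4
1 = 2·11 − 3·7
1 = −3·6552 + 1787·11
So 11·1787 ≡ 1 (mod 6552), hence d = 1787.

1787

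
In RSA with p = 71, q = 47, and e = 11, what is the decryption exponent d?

1171

φ(n) = (p−1)(q−1) = 70·46 = 3220.
Need d with 11·d ≡ 1 (mod 3220). Apply the extended Euclidean algorithm:
3220 = 292*11 + 8
11 = 1*8 + 3
8 = 2*3 + 2
3 = 1*2 + 1
2 = 2*1 + 0
Back-substitute:
1 = 3 − 2
1 = −8 + 3·3
1 = 3·11 − 4·8
1 = −4·3220 + 1171·11
So 11·1171 ≡ 1 (mod 3220), hence d = 1171.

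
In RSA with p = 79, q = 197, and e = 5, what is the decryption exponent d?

9173

φ(n) = (p−1)(q−1) = 78·196 = 15288.
Need d with 5·d ≡ 1 (mod 15288). Apply the extended Euclidean algorithm:
15288 = 3057·5 + 3
5 = 1·3 + 2
3 = 1·2 + 1
2 = 2·1 + 0
Back-substitute:
1 = 3 − 2
1 = −5 + 2·3
1 = 2·15288 − 6115·5
So 5·(-6115) ≡ 1 (mod 15288), hence d ≡ -6115 ≡ 9173 (mod 15288).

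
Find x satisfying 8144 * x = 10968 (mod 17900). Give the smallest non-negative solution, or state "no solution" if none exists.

First find gcd(8144, 17900):
17900 = 2×8144 + 1612
8144 = 5×1612 + 84
1612 = 19×84 + 16
84 = 5×16 + 4
16 = 4×4 + 0
gcd = 4 and 4 | 10968, so solutions exist. Divide through by 4: 2036x ≡ 2742 (mod 4475).
Now find 2036⁻¹ mod 4475:
4475 = 2*2036 + 403
2036 = 5*403 + 21
403 = 19*21 + 4
21 = 5*4 + 1
4 = 4*1 + 0
Back-substitute:
1 = 21 − 5·4
1 = −5·403 + 96·21
1 = 96·2036 − 485·403
1 = −485·4475 + 1066·2036
So 2036⁻¹ ≡ 1066 (mod 4475).
Then x ≡ 1066·2742 ≡ 797 (mod 4475); the smallest non-negative solution is x = 797.

797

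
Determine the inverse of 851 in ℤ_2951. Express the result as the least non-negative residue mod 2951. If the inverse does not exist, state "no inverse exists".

Run Euclid on (2951, 851):
2951 = 3×851 + 398
851 = 2×398 + 55
398 = 7×55 + 13
55 = 4×13 + 3
13 = 4×3 + 1
3 = 3×1 + 0
The gcd is 1. Working backward:
1 = 13 − 4·3
1 = −4·55 + 17·13
1 = 17·398 − 123·55
1 = −123·851 + 263·398
1 = 263·2951 − 912·851
So 851·(-912) ≡ 1 (mod 2951), and -912 ≡ 2039 (mod 2951).

2039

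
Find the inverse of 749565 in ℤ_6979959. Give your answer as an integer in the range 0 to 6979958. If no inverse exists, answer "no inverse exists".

no inverse exists

Compute gcd(749565, 6979959):
6979959 = 9*749565 + 233874
749565 = 3*233874 + 47943
233874 = 4*47943 + 42102
47943 = 1*42102 + 5841
42102 = 7*5841 + 1215
5841 = 4*1215 + 981
1215 = 1*981 + 234
981 = 4*234 + 45
234 = 5*45 + 9
45 = 5*9 + 0
Since gcd = 9 > 1, 749565 is not a unit mod 6979959.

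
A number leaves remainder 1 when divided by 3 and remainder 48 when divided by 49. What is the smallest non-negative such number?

Write x = 1 + 3·k. Then 3·k ≡ 48 − 1 ≡ 47 (mod 49).
Need 3⁻¹ mod 49. Extended Euclid on (49, 3):
49 = 16*3 + 1
3 = 3*1 + 0
Back-substitute:
1 = 49 − 16·3
3⁻¹ ≡ 33 (mod 49), so k ≡ 33·47 ≡ 32 (mod 49).
x = 1 + 3·32 = 97.

97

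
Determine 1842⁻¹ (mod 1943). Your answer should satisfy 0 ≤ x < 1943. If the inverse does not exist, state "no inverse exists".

1539

Extended Euclidean algorithm:
1943 = 1*1842 + 101
1842 = 18*101 + 24
101 = 4*24 + 5
24 = 4*5 + 4
5 = 1*4 + 1
4 = 4*1 + 0
Since gcd(1842, 1943) = 1, back-substitute to write 1 as a combination:
1 = 5 − 4
1 = −24 + 5·5
1 = 5·101 − 21·24
1 = −21·1842 + 383·101
1 = 383·1943 − 404·1842
Thus 1842·(-404) ≡ 1 (mod 1943); reducing, -404 mod 1943 = 1539.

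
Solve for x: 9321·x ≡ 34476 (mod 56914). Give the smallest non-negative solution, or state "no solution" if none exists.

1634

First find gcd(9321, 56914):
56914 = 6*9321 + 988
9321 = 9*988 + 429
988 = 2*429 + 130
429 = 3*130 + 39
130 = 3*39 + 13
39 = 3*13 + 0
gcd = 13 and 13 | 34476, so solutions exist. Divide through by 13: 717x ≡ 2652 (mod 4378).
Now find 717⁻¹ mod 4378:
4378 = 6*717 + 76
717 = 9*76 + 33
76 = 2*33 + 10
33 = 3*10 + 3
10 = 3*3 + 1
3 = 3*1 + 0
Back-substitute:
1 = 10 − 3·3
1 = −3·33 + 10·10
1 = 10·76 − 23·33
1 = −23·717 + 217·76
1 = 217·4378 − 1325·717
So 717·(-1325) ≡ 1 (mod 4378), i.e. 717⁻¹ ≡ 3053.
Then x ≡ 3053·2652 ≡ 1634 (mod 4378); the smallest non-negative solution is x = 1634.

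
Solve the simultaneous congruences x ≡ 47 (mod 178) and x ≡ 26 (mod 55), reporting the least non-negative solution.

Write x = 47 + 178·k. Then 178·k ≡ 26 − 47 ≡ 34 (mod 55).
Need 178⁻¹ mod 55. Extended Euclid on (55, 13):
55 = 4*13 + 3
13 = 4*3 + 1
3 = 3*1 + 0
Back-substitute:
1 = 13 − 4·3
1 = −4·55 + 17·13
178⁻¹ ≡ 17 (mod 55), so k ≡ 17·34 ≡ 28 (mod 55).
x = 47 + 178·28 = 5031.

5031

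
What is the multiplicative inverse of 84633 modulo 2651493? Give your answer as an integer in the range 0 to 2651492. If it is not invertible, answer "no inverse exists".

no inverse exists

Euclidean algorithm on 2651493, 84633:
2651493 = 31×84633 + 27870
84633 = 3×27870 + 1023
27870 = 27×1023 + 249
1023 = 4×249 + 27
249 = 9×27 + 6
27 = 4×6 + 3
6 = 2×3 + 0
The gcd is 3, not 1, hence no inverse exists.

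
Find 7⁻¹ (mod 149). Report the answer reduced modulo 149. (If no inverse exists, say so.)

Run Euclid on (149, 7):
149 = 21·7 + 2
7 = 3·2 + 1
2 = 2·1 + 0
Since gcd(7, 149) = 1, back-substitute to write 1 as a combination:
1 = 7 − 3·2
1 = −3·149 + 64·7
So 7·64 ≡ 1 (mod 149).

64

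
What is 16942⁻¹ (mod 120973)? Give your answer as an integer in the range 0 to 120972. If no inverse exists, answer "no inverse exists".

28883

Run Euclid on (120973, 16942):
120973 = 7×16942 + 2379
16942 = 7×2379 + 289
2379 = 8×289 + 67
289 = 4×67 + 21
67 = 3×21 + 4
21 = 5×4 + 1
4 = 4×1 + 0
Since gcd(16942, 120973) = 1, back-substitute to write 1 as a combination:
1 = 21 − 5·4
1 = −5·67 + 16·21
1 = 16·289 − 69·67
1 = −69·2379 + 568·289
1 = 568·16942 − 4045·2379
1 = −4045·120973 + 28883·16942
So 16942·28883 ≡ 1 (mod 120973).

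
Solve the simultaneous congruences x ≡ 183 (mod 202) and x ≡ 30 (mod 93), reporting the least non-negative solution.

13515

Write x = 183 + 202·k. Then 202·k ≡ 30 − 183 ≡ 33 (mod 93).
Need 202⁻¹ mod 93. Extended Euclid on (93, 16):
93 = 5×16 + 13
16 = 1×13 + 3
13 = 4×3 + 1
3 = 3×1 + 0
Back-substitute:
1 = 13 − 4·3
1 = −4·16 + 5·13
1 = 5·93 − 29·16
202⁻¹ ≡ 64 (mod 93), so k ≡ 64·33 ≡ 66 (mod 93).
x = 183 + 202·66 = 13515.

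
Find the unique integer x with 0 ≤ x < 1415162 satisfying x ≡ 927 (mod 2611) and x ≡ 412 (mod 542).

128866

Write x = 927 + 2611·k. Then 2611·k ≡ 412 − 927 ≡ 27 (mod 542).
Need 2611⁻¹ mod 542. Extended Euclid on (542, 443):
542 = 1×443 + 99
443 = 4×99 + 47
99 = 2×47 + 5
47 = 9×5 + 2
5 = 2×2 + 1
2 = 2×1 + 0
Back-substitute:
1 = 5 − 2·2
1 = −2·47 + 19·5
1 = 19·99 − 40·47
1 = −40·443 + 179·99
1 = 179·542 − 219·443
2611⁻¹ ≡ 323 (mod 542), so k ≡ 323·27 ≡ 49 (mod 542).
x = 927 + 2611·49 = 128866.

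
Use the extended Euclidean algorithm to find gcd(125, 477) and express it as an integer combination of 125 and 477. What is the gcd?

1

Apply Euclid's algorithm to 477 and 125:
477 = 3·125 + 102
125 = 1·102 + 23
102 = 4·23 + 10
23 = 2·10 + 3
10 = 3·3 + 1
3 = 3·1 + 0
gcd(125, 477) = 1.
Express as a combination:
1 = 10 − 3·3
1 = −3·23 + 7·10
1 = 7·102 − 31·23
1 = −31·125 + 38·102
1 = 38·477 − 145·125
So 1 = (38)·477 + (-145)·125.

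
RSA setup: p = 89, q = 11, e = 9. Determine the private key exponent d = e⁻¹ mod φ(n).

φ(n) = (p−1)(q−1) = 88·10 = 880.
Need d with 9·d ≡ 1 (mod 880). Apply the extended Euclidean algorithm:
880 = 97·9 + 7
9 = 1·7 + 2
7 = 3·2 + 1
2 = 2·1 + 0
Back-substitute:
1 = 7 − 3·2
1 = −3·9 + 4·7
1 = 4·880 − 391·9
So 9·(-391) ≡ 1 (mod 880), hence d ≡ -391 ≡ 489 (mod 880).

489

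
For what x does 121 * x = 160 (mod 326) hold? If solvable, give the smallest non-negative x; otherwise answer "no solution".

First find gcd(121, 326):
326 = 2·121 + 84
121 = 1·84 + 37
84 = 2·37 + 10
37 = 3·10 + 7
10 = 1·7 + 3
7 = 2·3 + 1
3 = 3·1 + 0
gcd = 1, so a unique solution mod 326 exists.
Back-substitute for the Bézout coefficients:
1 = 7 − 2·3
1 = −2·10 + 3·7
1 = 3·37 − 11·10
1 = −11·84 + 25·37
1 = 25·121 − 36·84
1 = −36·326 + 97·121
So 121·(97) ≡ 1 (mod 326), giving 121⁻¹ ≡ 97.
x ≡ 121⁻¹·160 ≡ 97·160 ≡ 198 (mod 326).

198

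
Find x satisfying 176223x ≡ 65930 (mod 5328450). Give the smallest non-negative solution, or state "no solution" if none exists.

gcd(176223, 5328450):
5328450 = 30*176223 + 41760
176223 = 4*41760 + 9183
41760 = 4*9183 + 5028
9183 = 1*5028 + 4155
5028 = 1*4155 + 873
4155 = 4*873 + 663
873 = 1*663 + 210
663 = 3*210 + 33
210 = 6*33 + 12
33 = 2*12 + 9
12 = 1*9 + 3
9 = 3*3 + 0
gcd = 3, but 3 ∤ 65930, so the congruence has no solution.

no solution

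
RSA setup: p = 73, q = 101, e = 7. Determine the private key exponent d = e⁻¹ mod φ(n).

φ(n) = (p−1)(q−1) = 72·100 = 7200.
Need d with 7·d ≡ 1 (mod 7200). Apply the extended Euclidean algorithm:
7200 = 1028×7 + 4
7 = 1×4 + 3
4 = 1×3 + 1
3 = 3×1 + 0
Back-substitute:
1 = 4 − 3
1 = −7 + 2·4
1 = 2·7200 − 2057·7
So 7·(-2057) ≡ 1 (mod 7200), hence d ≡ -2057 ≡ 5143 (mod 7200).

5143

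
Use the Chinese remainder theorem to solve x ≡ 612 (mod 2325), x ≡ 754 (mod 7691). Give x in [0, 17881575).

11637237

Write x = 612 + 2325·k. Then 2325·k ≡ 754 − 612 ≡ 142 (mod 7691).
Need 2325⁻¹ mod 7691. Extended Euclid on (7691, 2325):
7691 = 3*2325 + 716
2325 = 3*716 + 177
716 = 4*177 + 8
177 = 22*8 + 1
8 = 8*1 + 0
Back-substitute:
1 = 177 − 22·8
1 = −22·716 + 89·177
1 = 89·2325 − 289·716
1 = −289·7691 + 956·2325
2325⁻¹ ≡ 956 (mod 7691), so k ≡ 956·142 ≡ 5005 (mod 7691).
x = 612 + 2325·5005 = 11637237.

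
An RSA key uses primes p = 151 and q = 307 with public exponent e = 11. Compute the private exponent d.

φ(n) = (p−1)(q−1) = 150·306 = 45900.
Need d with 11·d ≡ 1 (mod 45900). Apply the extended Euclidean algorithm:
45900 = 4172*11 + 8
11 = 1*8 + 3
8 = 2*3 + 2
3 = 1*2 + 1
2 = 2*1 + 0
Back-substitute:
1 = 3 − 2
1 = −8 + 3·3
1 = 3·11 − 4·8
1 = −4·45900 + 16691·11
So 11·16691 ≡ 1 (mod 45900), hence d = 16691.

16691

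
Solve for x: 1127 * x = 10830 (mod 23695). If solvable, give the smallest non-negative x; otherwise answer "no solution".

gcd(1127, 23695):
23695 = 21·1127 + 28
1127 = 40·28 + 7
28 = 4·7 + 0
gcd = 7, but 7 ∤ 10830, so the congruence has no solution.

no solution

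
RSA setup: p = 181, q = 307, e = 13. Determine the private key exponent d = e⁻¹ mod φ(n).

φ(n) = (p−1)(q−1) = 180·306 = 55080.
Need d with 13·d ≡ 1 (mod 55080). Apply the extended Euclidean algorithm:
55080 = 4236*13 + 12
13 = 1*12 + 1
12 = 12*1 + 0
Back-substitute:
1 = 13 − 12
1 = −55080 + 4237·13
So 13·4237 ≡ 1 (mod 55080), hence d = 4237.

4237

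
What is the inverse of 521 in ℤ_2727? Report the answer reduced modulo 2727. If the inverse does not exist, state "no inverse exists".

827

Apply the Euclidean algorithm to 2727 and 521:
2727 = 5×521 + 122
521 = 4×122 + 33
122 = 3×33 + 23
33 = 1×23 + 10
23 = 2×10 + 3
10 = 3×3 + 1
3 = 3×1 + 0
Since gcd(521, 2727) = 1, back-substitute to write 1 as a combination:
1 = 10 − 3·3
1 = −3·23 + 7·10
1 = 7·33 − 10·23
1 = −10·122 + 37·33
1 = 37·521 − 158·122
1 = −158·2727 + 827·521
So 521·827 ≡ 1 (mod 2727).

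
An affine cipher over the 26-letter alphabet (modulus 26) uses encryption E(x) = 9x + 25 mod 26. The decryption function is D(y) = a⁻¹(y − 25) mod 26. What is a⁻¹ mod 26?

3

Apply the Euclidean algorithm to 26 and 9:
26 = 2×9 + 8
9 = 1×8 + 1
8 = 8×1 + 0
The gcd is 1. Working backward:
1 = 9 − 8
1 = −26 + 3·9
So 9·3 ≡ 1 (mod 26).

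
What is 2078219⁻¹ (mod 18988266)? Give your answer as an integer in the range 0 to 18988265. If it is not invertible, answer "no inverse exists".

no inverse exists

Euclidean algorithm on 18988266, 2078219:
18988266 = 9×2078219 + 284295
2078219 = 7×284295 + 88154
284295 = 3×88154 + 19833
88154 = 4×19833 + 8822
19833 = 2×8822 + 2189
8822 = 4×2189 + 66
2189 = 33×66 + 11
66 = 6×11 + 0
The gcd is 11, not 1, hence no inverse exists.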